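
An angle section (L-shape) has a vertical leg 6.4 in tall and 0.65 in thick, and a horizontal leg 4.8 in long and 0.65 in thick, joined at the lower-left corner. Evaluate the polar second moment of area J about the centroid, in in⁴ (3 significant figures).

J ≈ 41.3 in⁴

Break the section into simple shapes (no overlaps), measuring from the bottom-left corner of the bounding box.
Vertical leg: 0.65 × 6.4, A = 4.16 in², y = 3.2 in, Ī = 14.199 in⁴.
Horizontal leg (remainder): 4.15 × 0.65, A = 2.6975 in², y = 0.325 in, Ī = 0.094974 in⁴.
Centroid: ȳ = ΣA·y / ΣA = 2.0691 in.
Transfer each piece to the centroidal x-axis using Ī + A·d² with d = y − 2.0691:
  vertical leg: d = 1.1309 in → contributes +19.52 in⁴
  horizontal leg (remainder): d = -1.7441 in → contributes +8.3002 in⁴
Total I = 27.82 in⁴.
For the y-axis: x̄ = 1.2691 in.
Repeating about the centroidal y-axis gives I_y = 13.444 in⁴.
Polar second moment: J = I_x + I_y = 41.264 in⁴.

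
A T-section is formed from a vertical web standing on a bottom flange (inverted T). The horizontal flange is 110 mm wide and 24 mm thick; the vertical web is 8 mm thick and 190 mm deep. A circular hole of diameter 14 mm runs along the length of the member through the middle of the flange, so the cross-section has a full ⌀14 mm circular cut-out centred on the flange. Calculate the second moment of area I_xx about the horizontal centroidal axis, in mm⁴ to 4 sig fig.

Split into non-overlapping primitives; take the origin at the lower-left of the bounding box.
Flange: 110 × 24, A = 2 640 mm², y = 12 mm, Ī = 126 720 mm⁴.
Web: 8 × 190, A = 1 520 mm², y = 119 mm, Ī = 4 572 667 mm⁴.
Hole (subtracted): ⌀14, A = 153.938 mm², y = 12 mm, Ī = 1885.74 mm⁴.
Centroid: ȳ = ΣA·y / ΣA = 52.5985 mm.
Transfer each piece to the horizontal centroidal axis using Ī + A·d² with d = y − 52.5985:
  flange: d = -40.5985 mm → contributes +4 478 063 mm⁴
  web: d = 66.4015 mm → contributes +11 274 594 mm⁴
  hole: d = -40.5985 mm → contributes −255 612 mm⁴
Total I = 15 497 045 mm⁴.

I_xx ≈ 1.550 × 10⁷ mm⁴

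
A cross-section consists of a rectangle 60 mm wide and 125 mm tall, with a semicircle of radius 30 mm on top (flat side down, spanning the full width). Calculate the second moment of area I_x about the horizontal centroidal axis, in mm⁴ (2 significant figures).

Decompose the section into non-overlapping parts with the origin at the bottom-left of its bounding rectangle.
Rectangular body: 60 × 125, A = 7 500 mm², y = 62.5 mm, Ī = 9 765 625 mm⁴.
Semicircular cap: semicircle r = 30, A = 1 414 mm², y = 137.7 mm, Ī = 88 903 mm⁴.
Centroid: ȳ = ΣA·y / ΣA = 74.43 mm.
Transfer each piece to the horizontal centroidal axis using Ī + A·d² with d = y − 74.43:
  rectangular body: d = -11.93 mm → contributes +10 833 396 mm⁴
  semicircular cap: d = 63.3 mm → contributes +5 753 605 mm⁴
Total I = 16 587 001 mm⁴.

I_x ≈ 1.7 × 10⁷ mm⁴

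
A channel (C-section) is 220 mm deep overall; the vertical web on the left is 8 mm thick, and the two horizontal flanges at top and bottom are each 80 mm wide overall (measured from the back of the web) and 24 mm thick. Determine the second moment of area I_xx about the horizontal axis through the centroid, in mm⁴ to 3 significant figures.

I_xx ≈ 4.05 × 10⁷ mm⁴

Decompose the section into non-overlapping parts with the origin at the bottom-left of its bounding rectangle.
Web: 8 × 220, A = 1 760 mm², y = 110 mm, Ī = 7 098 667 mm⁴.
Top flange (beyond web): 72 × 24, A = 1 728 mm², y = 208 mm, Ī = 82 944 mm⁴.
Bottom flange (beyond web): 72 × 24, A = 1 728 mm², y = 12 mm, Ī = 82 944 mm⁴.
By symmetry the centroid is at mid-height, ȳ = 110 mm.
Transfer each piece to the horizontal axis through the centroid using Ī + A·d² with d = y − 110:
  web: d = 0 mm → contributes +7 098 667 mm⁴
  top flange (beyond web): d = 98 mm → contributes +16 678 656 mm⁴
  bottom flange (beyond web): d = -98 mm → contributes +16 678 656 mm⁴
Total I = 40 455 979 mm⁴.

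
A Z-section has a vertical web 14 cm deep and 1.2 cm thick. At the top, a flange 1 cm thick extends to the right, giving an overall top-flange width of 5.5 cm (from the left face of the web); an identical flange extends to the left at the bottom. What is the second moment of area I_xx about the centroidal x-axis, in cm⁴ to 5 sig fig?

Split into non-overlapping primitives; take the origin at the lower-left of the bounding box.
Web: 1.2 × 14, A = 16.8 cm², y = 7 cm, Ī = 274.4 cm⁴.
Top flange (beyond web): 4.3 × 1, A = 4.3 cm², y = 13.5 cm, Ī = 0.3583333 cm⁴.
Bottom flange (beyond web): 4.3 × 1, A = 4.3 cm², y = 0.5 cm, Ī = 0.3583333 cm⁴.
Centroid: ȳ = ΣA·y / ΣA = 7 cm.
Transfer each piece to the centroidal x-axis using Ī + A·d² with d = y − 7:
  web: d = 0 cm → contributes +274.4 cm⁴
  top flange (beyond web): d = 6.5 cm → contributes +182.0333 cm⁴
  bottom flange (beyond web): d = -6.5 cm → contributes +182.0333 cm⁴
Total I = 638.4667 cm⁴.

I_xx ≈ 638.47 cm⁴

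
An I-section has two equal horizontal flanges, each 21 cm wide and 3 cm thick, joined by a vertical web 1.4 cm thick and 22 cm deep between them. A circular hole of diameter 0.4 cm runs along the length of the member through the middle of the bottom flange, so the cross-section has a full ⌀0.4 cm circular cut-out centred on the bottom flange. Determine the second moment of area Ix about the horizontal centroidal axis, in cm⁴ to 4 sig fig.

Split into non-overlapping primitives; take the origin at the lower-left of the bounding box.
Bottom flange: 21 × 3, A = 63 cm², y = 1.5 cm, Ī = 47.25 cm⁴.
Web: 1.4 × 22, A = 30.8 cm², y = 14 cm, Ī = 1242.27 cm⁴.
Top flange: 21 × 3, A = 63 cm², y = 26.5 cm, Ī = 47.25 cm⁴.
Hole (subtracted): ⌀0.4, A = 0.125664 cm², y = 1.5 cm, Ī = 0.00125664 cm⁴.
Centroid: ȳ = ΣA·y / ΣA = 14.01 cm.
Transfer each piece to the horizontal centroidal axis using Ī + A·d² with d = y − 14.01:
  bottom flange: d = -12.51 cm → contributes +9906.8 cm⁴
  web: d = -0.0100259 cm → contributes +1242.27 cm⁴
  top flange: d = 12.49 cm → contributes +9875.22 cm⁴
  hole: d = -12.51 cm → contributes −19.6677 cm⁴
Total I = 21004.6 cm⁴.

Ix ≈ 2.100 × 10⁴ cm⁴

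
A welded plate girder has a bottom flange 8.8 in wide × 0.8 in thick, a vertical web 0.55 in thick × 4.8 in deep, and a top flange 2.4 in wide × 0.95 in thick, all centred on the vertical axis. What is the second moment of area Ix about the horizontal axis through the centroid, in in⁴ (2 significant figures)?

Ix ≈ 65 in⁴

Treat the section as a set of non-overlapping primitives; coordinates are from the bounding-box lower-left.
Bottom plate: 8.8 × 0.8, A = 7.04 in², y = 0.4 in, Ī = 0.3755 in⁴.
Web plate: 0.55 × 4.8, A = 2.64 in², y = 3.2 in, Ī = 5.069 in⁴.
Top plate: 2.4 × 0.95, A = 2.28 in², y = 6.075 in, Ī = 0.1715 in⁴.
Centroid: ȳ = ΣA·y / ΣA = 2.1 in.
Transfer each piece to the horizontal axis through the centroid using Ī + A·d² with d = y − 2.1:
  bottom plate: d = -1.7 in → contributes +20.72 in⁴
  web plate: d = 1.1 in → contributes +8.264 in⁴
  top plate: d = 3.975 in → contributes +36.2 in⁴
Total I = 65.18 in⁴.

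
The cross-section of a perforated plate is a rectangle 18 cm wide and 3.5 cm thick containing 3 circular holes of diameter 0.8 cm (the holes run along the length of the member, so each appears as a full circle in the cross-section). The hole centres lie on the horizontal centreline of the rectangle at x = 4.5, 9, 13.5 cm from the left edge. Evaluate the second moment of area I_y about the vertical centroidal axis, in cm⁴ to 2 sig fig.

Break the section into simple shapes (no overlaps), measuring from the bottom-left corner of the bounding box.
Plate: 18 × 3.5, A = 63 cm², x = 9 cm, Ī = 1 701 cm⁴.
Hole 1 (subtracted): ⌀0.8, A = 0.5027 cm², x = 4.5 cm, Ī = 0.02011 cm⁴.
Hole 2 (subtracted): ⌀0.8, A = 0.5027 cm², x = 9 cm, Ī = 0.02011 cm⁴.
Hole 3 (subtracted): ⌀0.8, A = 0.5027 cm², x = 13.5 cm, Ī = 0.02011 cm⁴.
By symmetry the centroid is at mid-width, x̄ = 9 cm.
Transfer each piece to the vertical centroidal axis using Ī + A·d² with d = x − 9:
  plate: d = 0 cm → contributes +1 701 cm⁴
  hole 1: d = -4.5 cm → contributes −10.2 cm⁴
  hole 2: d = 0 cm → contributes −0.02011 cm⁴
  hole 3: d = 4.5 cm → contributes −10.2 cm⁴
Total I = 1 681 cm⁴.

I_y ≈ 1700 cm⁴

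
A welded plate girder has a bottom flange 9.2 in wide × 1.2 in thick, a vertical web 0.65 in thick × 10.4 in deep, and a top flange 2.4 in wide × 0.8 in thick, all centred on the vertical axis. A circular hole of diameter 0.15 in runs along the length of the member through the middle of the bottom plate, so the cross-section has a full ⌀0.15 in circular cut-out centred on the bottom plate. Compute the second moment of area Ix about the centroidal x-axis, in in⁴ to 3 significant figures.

Ix ≈ 350 in⁴

Treat the section as a set of non-overlapping primitives; coordinates are from the bounding-box lower-left.
Bottom plate: 9.2 × 1.2, A = 11.04 in², y = 0.6 in, Ī = 1.3248 in⁴.
Web plate: 0.65 × 10.4, A = 6.76 in², y = 6.4 in, Ī = 60.93 in⁴.
Top plate: 2.4 × 0.8, A = 1.92 in², y = 12 in, Ī = 0.1024 in⁴.
Hole (subtracted): ⌀0.15, A = 0.017671 in², y = 0.6 in, Ī = 0.00002485 in⁴.
Centroid: ȳ = ΣA·y / ΣA = 3.701 in.
Transfer each piece to the centroidal x-axis using Ī + A·d² with d = y − 3.701:
  bottom plate: d = -3.101 in → contributes +107.48 in⁴
  web plate: d = 2.699 in → contributes +110.18 in⁴
  top plate: d = 8.299 in → contributes +132.34 in⁴
  hole: d = -3.101 in → contributes −0.16995 in⁴
Total I = 349.83 in⁴.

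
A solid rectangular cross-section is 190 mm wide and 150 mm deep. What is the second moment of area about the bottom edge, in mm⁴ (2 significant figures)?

The section: 190 × 150, A = 28 500 mm², y = 75 mm, Ī = 53 437 500 mm⁴.
Transfer it to a horizontal axis along the bottom face using Ī + A·d² with d = y − 0:
  the section: d = 75 mm → contributes +213 750 000 mm⁴
Total I = 213 750 000 mm⁴.

I_base ≈ 2.1 × 10⁸ mm⁴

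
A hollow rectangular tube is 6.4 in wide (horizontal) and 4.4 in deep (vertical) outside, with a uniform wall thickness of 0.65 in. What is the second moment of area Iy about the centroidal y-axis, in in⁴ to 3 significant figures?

Break the section into simple shapes (no overlaps), measuring from the bottom-left corner of the bounding box.
Outer rectangle: 6.4 × 4.4, A = 28.16 in², x = 3.2 in, Ī = 96.119 in⁴.
Inner void (subtracted): 5.1 × 3.1, A = 15.81 in², x = 3.2 in, Ī = 34.268 in⁴.
By symmetry the centroid is at mid-width, x̄ = 3.2 in.
All pieces are centred on the centroidal y-axis, so I = ΣĪ (holes subtracted) = 61.851 in⁴.

Iy ≈ 61.9 in⁴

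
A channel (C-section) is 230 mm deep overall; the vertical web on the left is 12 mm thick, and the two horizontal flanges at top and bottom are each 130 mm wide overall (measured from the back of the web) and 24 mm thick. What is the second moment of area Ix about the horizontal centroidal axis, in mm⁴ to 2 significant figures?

Ix ≈ 7.3 × 10⁷ mm⁴

Treat the section as a set of non-overlapping primitives; coordinates are from the bounding-box lower-left.
Web: 12 × 230, A = 2 760 mm², y = 115 mm, Ī = 12 167 000 mm⁴.
Top flange (beyond web): 118 × 24, A = 2 832 mm², y = 218 mm, Ī = 135 936 mm⁴.
Bottom flange (beyond web): 118 × 24, A = 2 832 mm², y = 12 mm, Ī = 135 936 mm⁴.
By symmetry the centroid is at mid-height, ȳ = 115 mm.
Transfer each piece to the horizontal centroidal axis using Ī + A·d² with d = y − 115:
  web: d = 0 mm → contributes +12 167 000 mm⁴
  top flange (beyond web): d = 103 mm → contributes +30 180 624 mm⁴
  bottom flange (beyond web): d = -103 mm → contributes +30 180 624 mm⁴
Total I = 72 528 248 mm⁴.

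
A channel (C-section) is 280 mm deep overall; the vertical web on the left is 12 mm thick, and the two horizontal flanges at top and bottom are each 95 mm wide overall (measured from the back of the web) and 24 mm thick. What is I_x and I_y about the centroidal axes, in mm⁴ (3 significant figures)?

I_x ≈ 8.74 × 10⁷ mm⁴, I_y ≈ 6.44 × 10⁶ mm⁴

Break the section into simple shapes (no overlaps), measuring from the bottom-left corner of the bounding box.
Web: 12 × 280, A = 3 360 mm², y = 140 mm, Ī = 21 952 000 mm⁴.
Top flange (beyond web): 83 × 24, A = 1 992 mm², y = 268 mm, Ī = 95 616 mm⁴.
Bottom flange (beyond web): 83 × 24, A = 1 992 mm², y = 12 mm, Ī = 95 616 mm⁴.
By symmetry the centroid is at mid-height, ȳ = 140 mm.
Transfer each piece to the centroidal x-axis using Ī + A·d² with d = y − 140:
  web: d = 0 mm → contributes +21 952 000 mm⁴
  top flange (beyond web): d = 128 mm → contributes +32 732 544 mm⁴
  bottom flange (beyond web): d = -128 mm → contributes +32 732 544 mm⁴
Total I = 87 417 088 mm⁴.
For the y-axis: x̄ = 31.768 mm.
Repeating about the centroidal y-axis gives I_y = 6 440 037 mm⁴.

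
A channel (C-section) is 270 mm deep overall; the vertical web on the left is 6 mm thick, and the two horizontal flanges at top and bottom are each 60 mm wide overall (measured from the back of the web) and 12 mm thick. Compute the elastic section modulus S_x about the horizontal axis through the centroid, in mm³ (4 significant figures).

Break the section into simple shapes (no overlaps), measuring from the bottom-left corner of the bounding box.
Web: 6 × 270, A = 1 620 mm², y = 135 mm, Ī = 9 841 500 mm⁴.
Top flange (beyond web): 54 × 12, A = 648 mm², y = 264 mm, Ī = 7 776 mm⁴.
Bottom flange (beyond web): 54 × 12, A = 648 mm², y = 6 mm, Ī = 7 776 mm⁴.
By symmetry the centroid is at mid-height, ȳ = 135 mm.
Transfer each piece to the horizontal axis through the centroid using Ī + A·d² with d = y − 135:
  web: d = 0 mm → contributes +9 841 500 mm⁴
  top flange (beyond web): d = 129 mm → contributes +10 791 144 mm⁴
  bottom flange (beyond web): d = -129 mm → contributes +10 791 144 mm⁴
Total I = 31 423 788 mm⁴.
Extreme fibre distance c = 135 mm; S = I/c = 232 769 mm³.

S_x ≈ 2.328 × 10⁵ mm³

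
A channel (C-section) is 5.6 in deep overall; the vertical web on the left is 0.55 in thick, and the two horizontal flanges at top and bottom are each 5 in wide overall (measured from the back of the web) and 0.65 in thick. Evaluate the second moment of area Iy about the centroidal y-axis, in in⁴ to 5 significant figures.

Iy ≈ 22.186 in⁴

Break the section into simple shapes (no overlaps), measuring from the bottom-left corner of the bounding box.
Web: 0.55 × 5.6, A = 3.08 in², x = 0.275 in, Ī = 0.07764167 in⁴.
Top flange (beyond web): 4.45 × 0.65, A = 2.8925 in², x = 2.775 in, Ī = 4.773228 in⁴.
Bottom flange (beyond web): 4.45 × 0.65, A = 2.8925 in², x = 2.775 in, Ī = 4.773228 in⁴.
Centroid: x̄ = ΣA·x / ΣA = 1.906416 in.
Transfer each piece to the centroidal y-axis using Ī + A·d² with d = x − 1.906416:
  web: d = -1.631416 in → contributes +8.275114 in⁴
  top flange (beyond web): d = 0.8685843 in → contributes +6.955442 in⁴
  bottom flange (beyond web): d = 0.8685843 in → contributes +6.955442 in⁴
Total I = 22.186 in⁴.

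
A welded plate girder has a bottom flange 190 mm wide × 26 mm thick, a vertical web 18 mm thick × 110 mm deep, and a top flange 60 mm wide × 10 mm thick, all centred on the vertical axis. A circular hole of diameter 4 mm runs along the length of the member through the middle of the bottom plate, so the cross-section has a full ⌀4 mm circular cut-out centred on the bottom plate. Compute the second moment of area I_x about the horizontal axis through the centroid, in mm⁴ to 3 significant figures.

Split into non-overlapping primitives; take the origin at the lower-left of the bounding box.
Bottom plate: 190 × 26, A = 4 940 mm², y = 13 mm, Ī = 278 287 mm⁴.
Web plate: 18 × 110, A = 1 980 mm², y = 81 mm, Ī = 1 996 500 mm⁴.
Top plate: 60 × 10, A = 600 mm², y = 141 mm, Ī = 5 000 mm⁴.
Hole (subtracted): ⌀4, A = 12.566 mm², y = 13 mm, Ī = 12.566 mm⁴.
Centroid: ȳ = ΣA·y / ΣA = 41.164 mm.
Transfer each piece to the horizontal axis through the centroid using Ī + A·d² with d = y − 41.164:
  bottom plate: d = -28.164 mm → contributes +4 196 772 mm⁴
  web plate: d = 39.836 mm → contributes +5 138 562 mm⁴
  top plate: d = 99.836 mm → contributes +5 985 326 mm⁴
  hole: d = -28.164 mm → contributes −9980.4 mm⁴
Total I = 15 310 680 mm⁴.

I_x ≈ 1.53 × 10⁷ mm⁴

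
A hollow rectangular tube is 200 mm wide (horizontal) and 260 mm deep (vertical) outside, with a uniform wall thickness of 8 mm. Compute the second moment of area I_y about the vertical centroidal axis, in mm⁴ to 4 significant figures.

Break the section into simple shapes (no overlaps), measuring from the bottom-left corner of the bounding box.
Outer rectangle: 200 × 260, A = 52 000 mm², x = 100 mm, Ī = 173 333 333 mm⁴.
Inner void (subtracted): 184 × 244, A = 44 896 mm², x = 100 mm, Ī = 126 666 581 mm⁴.
By symmetry the centroid is at mid-width, x̄ = 100 mm.
All pieces are centred on the vertical centroidal axis, so I = ΣĪ (holes subtracted) = 46 666 752 mm⁴.

I_y ≈ 4.667 × 10⁷ mm⁴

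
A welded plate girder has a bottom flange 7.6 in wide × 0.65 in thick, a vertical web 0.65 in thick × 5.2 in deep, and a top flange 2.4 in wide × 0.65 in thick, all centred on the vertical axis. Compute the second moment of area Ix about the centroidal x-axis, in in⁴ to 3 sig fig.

Ix ≈ 53.6 in⁴

Break the section into simple shapes (no overlaps), measuring from the bottom-left corner of the bounding box.
Bottom plate: 7.6 × 0.65, A = 4.94 in², y = 0.325 in, Ī = 0.17393 in⁴.
Web plate: 0.65 × 5.2, A = 3.38 in², y = 3.25 in, Ī = 7.6163 in⁴.
Top plate: 2.4 × 0.65, A = 1.56 in², y = 6.175 in, Ī = 0.054925 in⁴.
Centroid: ȳ = ΣA·y / ΣA = 2.2493 in.
Transfer each piece to the centroidal x-axis using Ī + A·d² with d = y − 2.2493:
  bottom plate: d = -1.9243 in → contributes +18.467 in⁴
  web plate: d = 1.0007 in → contributes +11.001 in⁴
  top plate: d = 3.9257 in → contributes +24.096 in⁴
Total I = 53.564 in⁴.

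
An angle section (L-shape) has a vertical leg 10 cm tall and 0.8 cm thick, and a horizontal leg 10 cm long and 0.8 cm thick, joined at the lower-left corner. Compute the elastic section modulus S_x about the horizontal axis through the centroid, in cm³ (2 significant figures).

S_x ≈ 21 cm³

Break the section into simple shapes (no overlaps), measuring from the bottom-left corner of the bounding box.
Vertical leg: 0.8 × 10, A = 8 cm², y = 5 cm, Ī = 66.67 cm⁴.
Horizontal leg (remainder): 9.2 × 0.8, A = 7.36 cm², y = 0.4 cm, Ī = 0.3925 cm⁴.
Centroid: ȳ = ΣA·y / ΣA = 2.796 cm.
Transfer each piece to the horizontal axis through the centroid using Ī + A·d² with d = y − 2.796:
  vertical leg: d = 2.204 cm → contributes +105.5 cm⁴
  horizontal leg (remainder): d = -2.396 cm → contributes +42.64 cm⁴
Total I = 148.2 cm⁴.
Extreme fibre distance c = 7.204 cm; S = I/c = 20.57 cm³.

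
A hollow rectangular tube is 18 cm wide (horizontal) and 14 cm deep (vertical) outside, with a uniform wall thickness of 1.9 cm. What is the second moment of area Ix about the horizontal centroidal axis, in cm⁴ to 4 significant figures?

Ix ≈ 2860 cm⁴

Split into non-overlapping primitives; take the origin at the lower-left of the bounding box.
Outer rectangle: 18 × 14, A = 252 cm², y = 7 cm, Ī = 4 116 cm⁴.
Inner void (subtracted): 14.2 × 10.2, A = 144.84 cm², y = 7 cm, Ī = 1255.76 cm⁴.
By symmetry the centroid is at mid-height, ȳ = 7 cm.
All pieces are centred on the horizontal centroidal axis, so I = ΣĪ (holes subtracted) = 2860.24 cm⁴.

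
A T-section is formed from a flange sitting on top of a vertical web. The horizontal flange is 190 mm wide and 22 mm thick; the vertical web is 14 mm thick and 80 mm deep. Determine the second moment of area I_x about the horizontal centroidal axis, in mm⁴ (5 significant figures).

I_x ≈ 3.0634 × 10⁶ mm⁴

Decompose the section into non-overlapping parts with the origin at the bottom-left of its bounding rectangle.
Flange: 190 × 22, A = 4 180 mm², y = 91 mm, Ī = 168593.3 mm⁴.
Web: 14 × 80, A = 1 120 mm², y = 40 mm, Ī = 597333.3 mm⁴.
Centroid: ȳ = ΣA·y / ΣA = 80.22264 mm.
Transfer each piece to the horizontal centroidal axis using Ī + A·d² with d = y − 80.22264:
  flange: d = 10.77736 mm → contributes +654106.4 mm⁴
  web: d = -40.22264 mm → contributes +2 409 338 mm⁴
Total I = 3 063 444 mm⁴.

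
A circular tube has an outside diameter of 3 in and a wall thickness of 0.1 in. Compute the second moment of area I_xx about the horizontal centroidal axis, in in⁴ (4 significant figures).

Split into non-overlapping primitives; take the origin at the lower-left of the bounding box.
Outer circle: ⌀3, A = 7.06858 in², y = 1.5 in, Ī = 3.97608 in⁴.
Bore (subtracted): ⌀2.8, A = 6.15752 in², y = 1.5 in, Ī = 3.01719 in⁴.
By symmetry the centroid is at mid-height, ȳ = 1.5 in.
All pieces are centred on the horizontal centroidal axis, so I = ΣĪ (holes subtracted) = 0.958893 in⁴.

I_xx ≈ 0.9589 in⁴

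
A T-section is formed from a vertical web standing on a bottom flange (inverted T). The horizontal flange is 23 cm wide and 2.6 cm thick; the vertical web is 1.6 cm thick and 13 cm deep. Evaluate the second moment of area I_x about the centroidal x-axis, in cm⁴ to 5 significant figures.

I_x ≈ 1265.5 cm⁴

Break the section into simple shapes (no overlaps), measuring from the bottom-left corner of the bounding box.
Flange: 23 × 2.6, A = 59.8 cm², y = 1.3 cm, Ī = 33.68733 cm⁴.
Web: 1.6 × 13, A = 20.8 cm², y = 9.1 cm, Ī = 292.9333 cm⁴.
Centroid: ȳ = ΣA·y / ΣA = 3.312903 cm.
Transfer each piece to the centroidal x-axis using Ī + A·d² with d = y − 3.312903:
  flange: d = -2.012903 cm → contributes +275.9837 cm⁴
  web: d = 5.787097 cm → contributes +989.5355 cm⁴
Total I = 1265.519 cm⁴.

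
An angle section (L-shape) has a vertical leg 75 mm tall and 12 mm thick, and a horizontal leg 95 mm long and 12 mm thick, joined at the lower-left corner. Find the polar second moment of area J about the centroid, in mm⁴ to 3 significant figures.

Split into non-overlapping primitives; take the origin at the lower-left of the bounding box.
Vertical leg: 12 × 75, A = 900 mm², y = 37.5 mm, Ī = 421 875 mm⁴.
Horizontal leg (remainder): 83 × 12, A = 996 mm², y = 6 mm, Ī = 11 952 mm⁴.
Centroid: ȳ = ΣA·y / ΣA = 20.953 mm.
Transfer each piece to the centroidal x-axis using Ī + A·d² with d = y − 20.953:
  vertical leg: d = 16.547 mm → contributes +668 312 mm⁴
  horizontal leg (remainder): d = -14.953 mm → contributes +234 636 mm⁴
Total I = 902 948 mm⁴.
For the y-axis: x̄ = 30.953 mm.
Repeating about the centroidal y-axis gives I_y = 1 649 308 mm⁴.
Polar second moment: J = I_x + I_y = 2 552 255 mm⁴.

J ≈ 2.55 × 10⁶ mm⁴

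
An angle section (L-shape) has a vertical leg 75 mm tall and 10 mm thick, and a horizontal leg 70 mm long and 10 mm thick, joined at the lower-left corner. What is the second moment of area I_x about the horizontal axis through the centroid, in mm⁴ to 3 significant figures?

I_x ≈ 7.09 × 10⁵ mm⁴

Split into non-overlapping primitives; take the origin at the lower-left of the bounding box.
Vertical leg: 10 × 75, A = 750 mm², y = 37.5 mm, Ī = 351 563 mm⁴.
Horizontal leg (remainder): 60 × 10, A = 600 mm², y = 5 mm, Ī = 5 000 mm⁴.
Centroid: ȳ = ΣA·y / ΣA = 23.056 mm.
Transfer each piece to the horizontal axis through the centroid using Ī + A·d² with d = y − 23.056:
  vertical leg: d = 14.444 mm → contributes +508 044 mm⁴
  horizontal leg (remainder): d = -18.056 mm → contributes +200 602 mm⁴
Total I = 708 646 mm⁴.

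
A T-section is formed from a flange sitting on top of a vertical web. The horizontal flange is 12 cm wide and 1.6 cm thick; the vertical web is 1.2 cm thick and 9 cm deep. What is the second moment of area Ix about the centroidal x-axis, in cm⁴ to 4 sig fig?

Split into non-overlapping primitives; take the origin at the lower-left of the bounding box.
Flange: 12 × 1.6, A = 19.2 cm², y = 9.8 cm, Ī = 4.096 cm⁴.
Web: 1.2 × 9, A = 10.8 cm², y = 4.5 cm, Ī = 72.9 cm⁴.
Centroid: ȳ = ΣA·y / ΣA = 7.892 cm.
Transfer each piece to the centroidal x-axis using Ī + A·d² with d = y − 7.892:
  flange: d = 1.908 cm → contributes +73.9929 cm⁴
  web: d = -3.392 cm → contributes +197.161 cm⁴
Total I = 271.154 cm⁴.

Ix ≈ 271.2 cm⁴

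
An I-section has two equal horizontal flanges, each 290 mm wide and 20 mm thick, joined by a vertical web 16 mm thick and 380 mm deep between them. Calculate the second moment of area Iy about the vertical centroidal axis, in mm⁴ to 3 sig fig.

Iy ≈ 8.14 × 10⁷ mm⁴

Decompose the section into non-overlapping parts with the origin at the bottom-left of its bounding rectangle.
Bottom flange: 290 × 20, A = 5 800 mm², x = 145 mm, Ī = 40 648 333 mm⁴.
Web: 16 × 380, A = 6 080 mm², x = 145 mm, Ī = 129 707 mm⁴.
Top flange: 290 × 20, A = 5 800 mm², x = 145 mm, Ī = 40 648 333 mm⁴.
By symmetry the centroid is at mid-width, x̄ = 145 mm.
All pieces are centred on the vertical centroidal axis, so I = ΣĪ = 81 426 373 mm⁴.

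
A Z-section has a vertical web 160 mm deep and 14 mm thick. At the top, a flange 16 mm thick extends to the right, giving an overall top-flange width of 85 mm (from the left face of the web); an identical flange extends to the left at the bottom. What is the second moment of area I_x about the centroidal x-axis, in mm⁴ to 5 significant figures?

Break the section into simple shapes (no overlaps), measuring from the bottom-left corner of the bounding box.
Web: 14 × 160, A = 2 240 mm², y = 80 mm, Ī = 4 778 667 mm⁴.
Top flange (beyond web): 71 × 16, A = 1 136 mm², y = 152 mm, Ī = 24234.67 mm⁴.
Bottom flange (beyond web): 71 × 16, A = 1 136 mm², y = 8 mm, Ī = 24234.67 mm⁴.
Centroid: ȳ = ΣA·y / ΣA = 80 mm.
Transfer each piece to the centroidal x-axis using Ī + A·d² with d = y − 80:
  web: d = 0 mm → contributes +4 778 667 mm⁴
  top flange (beyond web): d = 72 mm → contributes +5 913 259 mm⁴
  bottom flange (beyond web): d = -72 mm → contributes +5 913 259 mm⁴
Total I = 16 605 184 mm⁴.

I_x ≈ 1.6605 × 10⁷ mm⁴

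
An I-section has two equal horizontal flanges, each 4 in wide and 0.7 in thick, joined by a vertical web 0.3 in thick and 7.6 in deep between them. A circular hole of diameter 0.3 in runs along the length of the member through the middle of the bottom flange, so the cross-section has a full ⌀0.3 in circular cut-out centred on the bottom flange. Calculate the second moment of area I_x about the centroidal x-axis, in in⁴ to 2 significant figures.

I_x ≈ 110 in⁴

Break the section into simple shapes (no overlaps), measuring from the bottom-left corner of the bounding box.
Bottom flange: 4 × 0.7, A = 2.8 in², y = 0.35 in, Ī = 0.1143 in⁴.
Web: 0.3 × 7.6, A = 2.28 in², y = 4.5 in, Ī = 10.97 in⁴.
Top flange: 4 × 0.7, A = 2.8 in², y = 8.65 in, Ī = 0.1143 in⁴.
Hole (subtracted): ⌀0.3, A = 0.07069 in², y = 0.35 in, Ī = 0.0003976 in⁴.
Centroid: ȳ = ΣA·y / ΣA = 4.538 in.
Transfer each piece to the centroidal x-axis using Ī + A·d² with d = y − 4.538:
  bottom flange: d = -4.188 in → contributes +49.21 in⁴
  web: d = -0.03756 in → contributes +10.98 in⁴
  top flange: d = 4.112 in → contributes +47.47 in⁴
  hole: d = -4.188 in → contributes −1.24 in⁴
Total I = 106.4 in⁴.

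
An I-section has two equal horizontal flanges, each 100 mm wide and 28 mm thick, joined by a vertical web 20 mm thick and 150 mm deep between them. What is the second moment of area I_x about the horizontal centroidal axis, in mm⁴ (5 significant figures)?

Break the section into simple shapes (no overlaps), measuring from the bottom-left corner of the bounding box.
Bottom flange: 100 × 28, A = 2 800 mm², y = 14 mm, Ī = 182933.3 mm⁴.
Web: 20 × 150, A = 3 000 mm², y = 103 mm, Ī = 5 625 000 mm⁴.
Top flange: 100 × 28, A = 2 800 mm², y = 192 mm, Ī = 182933.3 mm⁴.
By symmetry the centroid is at mid-height, ȳ = 103 mm.
Transfer each piece to the horizontal centroidal axis using Ī + A·d² with d = y − 103:
  bottom flange: d = -89 mm → contributes +22 361 733 mm⁴
  web: d = 0 mm → contributes +5 625 000 mm⁴
  top flange: d = 89 mm → contributes +22 361 733 mm⁴
Total I = 50 348 467 mm⁴.

I_x ≈ 5.0348 × 10⁷ mm⁴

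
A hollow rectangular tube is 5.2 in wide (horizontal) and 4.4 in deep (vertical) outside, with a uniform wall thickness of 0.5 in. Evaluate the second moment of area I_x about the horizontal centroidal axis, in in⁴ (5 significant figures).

I_x ≈ 23.157 in⁴

Split into non-overlapping primitives; take the origin at the lower-left of the bounding box.
Outer rectangle: 5.2 × 4.4, A = 22.88 in², y = 2.2 in, Ī = 36.91307 in⁴.
Inner void (subtracted): 4.2 × 3.4, A = 14.28 in², y = 2.2 in, Ī = 13.7564 in⁴.
By symmetry the centroid is at mid-height, ȳ = 2.2 in.
All pieces are centred on the horizontal centroidal axis, so I = ΣĪ (holes subtracted) = 23.15667 in⁴.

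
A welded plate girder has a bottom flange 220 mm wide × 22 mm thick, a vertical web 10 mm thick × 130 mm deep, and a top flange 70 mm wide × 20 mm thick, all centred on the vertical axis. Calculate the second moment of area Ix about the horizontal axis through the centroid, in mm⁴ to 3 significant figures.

Split into non-overlapping primitives; take the origin at the lower-left of the bounding box.
Bottom plate: 220 × 22, A = 4 840 mm², y = 11 mm, Ī = 195 213 mm⁴.
Web plate: 10 × 130, A = 1 300 mm², y = 87 mm, Ī = 1 830 833 mm⁴.
Top plate: 70 × 20, A = 1 400 mm², y = 162 mm, Ī = 46 667 mm⁴.
Centroid: ȳ = ΣA·y / ΣA = 52.141 mm.
Transfer each piece to the horizontal axis through the centroid using Ī + A·d² with d = y − 52.141:
  bottom plate: d = -41.141 mm → contributes +8 387 144 mm⁴
  web plate: d = 34.859 mm → contributes +3 410 566 mm⁴
  top plate: d = 109.86 mm → contributes +16 943 395 mm⁴
Total I = 28 741 104 mm⁴.

Ix ≈ 2.87 × 10⁷ mm⁴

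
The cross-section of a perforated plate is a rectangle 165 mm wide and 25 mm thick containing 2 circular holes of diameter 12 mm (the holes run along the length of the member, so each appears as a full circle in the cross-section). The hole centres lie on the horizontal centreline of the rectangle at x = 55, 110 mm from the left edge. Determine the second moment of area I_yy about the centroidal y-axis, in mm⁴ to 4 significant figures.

Break the section into simple shapes (no overlaps), measuring from the bottom-left corner of the bounding box.
Plate: 165 × 25, A = 4 125 mm², x = 82.5 mm, Ī = 9 358 594 mm⁴.
Hole 1 (subtracted): ⌀12, A = 113.097 mm², x = 55 mm, Ī = 1017.88 mm⁴.
Hole 2 (subtracted): ⌀12, A = 113.097 mm², x = 110 mm, Ī = 1017.88 mm⁴.
By symmetry the centroid is at mid-width, x̄ = 82.5 mm.
Transfer each piece to the centroidal y-axis using Ī + A·d² with d = x − 82.5:
  plate: d = 0 mm → contributes +9 358 594 mm⁴
  hole 1: d = -27.5 mm → contributes −86547.7 mm⁴
  hole 2: d = 27.5 mm → contributes −86547.7 mm⁴
Total I = 9 185 498 mm⁴.

I_yy ≈ 9.185 × 10⁶ mm⁴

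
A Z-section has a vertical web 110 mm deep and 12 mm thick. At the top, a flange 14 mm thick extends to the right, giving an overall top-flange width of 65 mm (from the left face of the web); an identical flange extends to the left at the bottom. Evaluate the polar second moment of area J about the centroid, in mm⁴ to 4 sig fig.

Treat the section as a set of non-overlapping primitives; coordinates are from the bounding-box lower-left.
Web: 12 × 110, A = 1 320 mm², y = 55 mm, Ī = 1 331 000 mm⁴.
Top flange (beyond web): 53 × 14, A = 742 mm², y = 103 mm, Ī = 12119.3 mm⁴.
Bottom flange (beyond web): 53 × 14, A = 742 mm², y = 7 mm, Ī = 12119.3 mm⁴.
Centroid: ȳ = ΣA·y / ΣA = 55 mm.
Transfer each piece to the centroidal x-axis using Ī + A·d² with d = y − 55:
  web: d = 0 mm → contributes +1 331 000 mm⁴
  top flange (beyond web): d = 48 mm → contributes +1 721 687 mm⁴
  bottom flange (beyond web): d = -48 mm → contributes +1 721 687 mm⁴
Total I = 4 774 375 mm⁴.
For the y-axis: x̄ = 59 mm.
Repeating about the centroidal y-axis gives I_y = 1 930 695 mm⁴.
Polar second moment: J = I_x + I_y = 6 705 069 mm⁴.

J ≈ 6.705 × 10⁶ mm⁴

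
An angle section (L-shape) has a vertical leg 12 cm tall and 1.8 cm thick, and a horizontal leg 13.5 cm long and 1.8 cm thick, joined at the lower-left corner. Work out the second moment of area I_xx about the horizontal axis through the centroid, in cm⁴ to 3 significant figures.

I_xx ≈ 542 cm⁴

Decompose the section into non-overlapping parts with the origin at the bottom-left of its bounding rectangle.
Vertical leg: 1.8 × 12, A = 21.6 cm², y = 6 cm, Ī = 259.2 cm⁴.
Horizontal leg (remainder): 11.7 × 1.8, A = 21.06 cm², y = 0.9 cm, Ī = 5.6862 cm⁴.
Centroid: ȳ = ΣA·y / ΣA = 3.4823 cm.
Transfer each piece to the horizontal axis through the centroid using Ī + A·d² with d = y − 3.4823:
  vertical leg: d = 2.5177 cm → contributes +396.12 cm⁴
  horizontal leg (remainder): d = -2.5823 cm → contributes +146.12 cm⁴
Total I = 542.24 cm⁴.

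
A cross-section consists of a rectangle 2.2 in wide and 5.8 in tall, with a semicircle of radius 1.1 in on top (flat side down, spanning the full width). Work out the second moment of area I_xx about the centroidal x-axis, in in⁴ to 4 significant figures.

Treat the section as a set of non-overlapping primitives; coordinates are from the bounding-box lower-left.
Rectangular body: 2.2 × 5.8, A = 12.76 in², y = 2.9 in, Ī = 35.7705 in⁴.
Semicircular cap: semicircle r = 1.1, A = 1.90066 in², y = 6.26685 in, Ī = 0.160695 in⁴.
Centroid: ȳ = ΣA·y / ΣA = 3.33649 in.
Transfer each piece to the centroidal x-axis using Ī + A·d² with d = y − 3.33649:
  rectangular body: d = -0.436492 in → contributes +38.2016 in⁴
  semicircular cap: d = 2.93036 in → contributes +16.4817 in⁴
Total I = 54.6834 in⁴.

I_xx ≈ 54.68 in⁴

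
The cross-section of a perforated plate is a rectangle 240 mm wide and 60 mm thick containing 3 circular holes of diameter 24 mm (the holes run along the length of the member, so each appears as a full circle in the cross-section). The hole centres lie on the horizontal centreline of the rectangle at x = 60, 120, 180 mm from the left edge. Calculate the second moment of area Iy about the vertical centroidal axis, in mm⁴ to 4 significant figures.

Iy ≈ 6.581 × 10⁷ mm⁴

Break the section into simple shapes (no overlaps), measuring from the bottom-left corner of the bounding box.
Plate: 240 × 60, A = 14 400 mm², x = 120 mm, Ī = 69 120 000 mm⁴.
Hole 1 (subtracted): ⌀24, A = 452.389 mm², x = 60 mm, Ī = 16 286 mm⁴.
Hole 2 (subtracted): ⌀24, A = 452.389 mm², x = 120 mm, Ī = 16 286 mm⁴.
Hole 3 (subtracted): ⌀24, A = 452.389 mm², x = 180 mm, Ī = 16 286 mm⁴.
By symmetry the centroid is at mid-width, x̄ = 120 mm.
Transfer each piece to the vertical centroidal axis using Ī + A·d² with d = x − 120:
  plate: d = 0 mm → contributes +69 120 000 mm⁴
  hole 1: d = -60 mm → contributes −1 644 888 mm⁴
  hole 2: d = 0 mm → contributes −16 286 mm⁴
  hole 3: d = 60 mm → contributes −1 644 888 mm⁴
Total I = 65 813 939 mm⁴.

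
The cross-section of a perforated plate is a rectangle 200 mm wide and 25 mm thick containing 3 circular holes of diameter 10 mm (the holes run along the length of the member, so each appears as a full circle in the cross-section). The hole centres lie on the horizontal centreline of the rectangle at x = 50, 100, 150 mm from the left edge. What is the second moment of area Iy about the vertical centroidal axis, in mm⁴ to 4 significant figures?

Break the section into simple shapes (no overlaps), measuring from the bottom-left corner of the bounding box.
Plate: 200 × 25, A = 5 000 mm², x = 100 mm, Ī = 16 666 667 mm⁴.
Hole 1 (subtracted): ⌀10, A = 78.5398 mm², x = 50 mm, Ī = 490.874 mm⁴.
Hole 2 (subtracted): ⌀10, A = 78.5398 mm², x = 100 mm, Ī = 490.874 mm⁴.
Hole 3 (subtracted): ⌀10, A = 78.5398 mm², x = 150 mm, Ī = 490.874 mm⁴.
By symmetry the centroid is at mid-width, x̄ = 100 mm.
Transfer each piece to the vertical centroidal axis using Ī + A·d² with d = x − 100:
  plate: d = 0 mm → contributes +16 666 667 mm⁴
  hole 1: d = -50 mm → contributes −196 840 mm⁴
  hole 2: d = 0 mm → contributes −490.874 mm⁴
  hole 3: d = 50 mm → contributes −196 840 mm⁴
Total I = 16 272 495 mm⁴.

Iy ≈ 1.627 × 10⁷ mm⁴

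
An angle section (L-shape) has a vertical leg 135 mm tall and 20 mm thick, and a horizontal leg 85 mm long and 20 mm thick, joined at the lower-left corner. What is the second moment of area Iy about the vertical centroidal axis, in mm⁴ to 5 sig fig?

Break the section into simple shapes (no overlaps), measuring from the bottom-left corner of the bounding box.
Vertical leg: 20 × 135, A = 2 700 mm², x = 10 mm, Ī = 90 000 mm⁴.
Horizontal leg (remainder): 65 × 20, A = 1 300 mm², x = 52.5 mm, Ī = 457708.3 mm⁴.
Centroid: x̄ = ΣA·x / ΣA = 23.8125 mm.
Transfer each piece to the vertical centroidal axis using Ī + A·d² with d = x − 23.8125:
  vertical leg: d = -13.8125 mm → contributes +605119.9 mm⁴
  horizontal leg (remainder): d = 28.6875 mm → contributes +1 527 573 mm⁴
Total I = 2 132 693 mm⁴.

Iy ≈ 2.1327 × 10⁶ mm⁴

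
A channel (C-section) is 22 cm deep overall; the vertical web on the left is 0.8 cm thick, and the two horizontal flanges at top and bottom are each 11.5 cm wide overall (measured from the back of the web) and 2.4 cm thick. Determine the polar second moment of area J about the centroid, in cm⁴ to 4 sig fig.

Split into non-overlapping primitives; take the origin at the lower-left of the bounding box.
Web: 0.8 × 22, A = 17.6 cm², y = 11 cm, Ī = 709.867 cm⁴.
Top flange (beyond web): 10.7 × 2.4, A = 25.68 cm², y = 20.8 cm, Ī = 12.3264 cm⁴.
Bottom flange (beyond web): 10.7 × 2.4, A = 25.68 cm², y = 1.2 cm, Ī = 12.3264 cm⁴.
By symmetry the centroid is at mid-height, ȳ = 11 cm.
Transfer each piece to the centroidal x-axis using Ī + A·d² with d = y − 11:
  web: d = 0 cm → contributes +709.867 cm⁴
  top flange (beyond web): d = 9.8 cm → contributes +2478.63 cm⁴
  bottom flange (beyond web): d = -9.8 cm → contributes +2478.63 cm⁴
Total I = 5667.13 cm⁴.
For the y-axis: x̄ = 4.68248 cm.
Repeating about the centroidal y-axis gives I_y = 924.343 cm⁴.
Polar second moment: J = I_x + I_y = 6591.48 cm⁴.

J ≈ 6591 cm⁴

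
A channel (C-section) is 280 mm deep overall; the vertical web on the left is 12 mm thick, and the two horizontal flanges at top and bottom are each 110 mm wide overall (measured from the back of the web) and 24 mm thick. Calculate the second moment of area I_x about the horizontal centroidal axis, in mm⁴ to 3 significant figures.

I_x ≈ 9.92 × 10⁷ mm⁴

Decompose the section into non-overlapping parts with the origin at the bottom-left of its bounding rectangle.
Web: 12 × 280, A = 3 360 mm², y = 140 mm, Ī = 21 952 000 mm⁴.
Top flange (beyond web): 98 × 24, A = 2 352 mm², y = 268 mm, Ī = 112 896 mm⁴.
Bottom flange (beyond web): 98 × 24, A = 2 352 mm², y = 12 mm, Ī = 112 896 mm⁴.
By symmetry the centroid is at mid-height, ȳ = 140 mm.
Transfer each piece to the horizontal centroidal axis using Ī + A·d² with d = y − 140:
  web: d = 0 mm → contributes +21 952 000 mm⁴
  top flange (beyond web): d = 128 mm → contributes +38 648 064 mm⁴
  bottom flange (beyond web): d = -128 mm → contributes +38 648 064 mm⁴
Total I = 99 248 128 mm⁴.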